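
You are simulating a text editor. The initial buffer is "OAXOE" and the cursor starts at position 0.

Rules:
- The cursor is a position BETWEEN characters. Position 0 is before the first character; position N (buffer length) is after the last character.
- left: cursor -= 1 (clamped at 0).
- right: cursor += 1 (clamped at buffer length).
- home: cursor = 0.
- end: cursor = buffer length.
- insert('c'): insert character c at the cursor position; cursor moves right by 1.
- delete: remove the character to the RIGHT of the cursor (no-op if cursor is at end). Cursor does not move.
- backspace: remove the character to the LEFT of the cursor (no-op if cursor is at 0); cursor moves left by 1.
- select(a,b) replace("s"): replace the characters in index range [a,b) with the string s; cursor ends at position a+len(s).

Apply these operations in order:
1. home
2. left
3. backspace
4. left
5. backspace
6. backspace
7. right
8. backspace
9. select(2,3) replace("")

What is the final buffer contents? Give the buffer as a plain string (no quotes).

After op 1 (home): buf='OAXOE' cursor=0
After op 2 (left): buf='OAXOE' cursor=0
After op 3 (backspace): buf='OAXOE' cursor=0
After op 4 (left): buf='OAXOE' cursor=0
After op 5 (backspace): buf='OAXOE' cursor=0
After op 6 (backspace): buf='OAXOE' cursor=0
After op 7 (right): buf='OAXOE' cursor=1
After op 8 (backspace): buf='AXOE' cursor=0
After op 9 (select(2,3) replace("")): buf='AXE' cursor=2

Answer: AXE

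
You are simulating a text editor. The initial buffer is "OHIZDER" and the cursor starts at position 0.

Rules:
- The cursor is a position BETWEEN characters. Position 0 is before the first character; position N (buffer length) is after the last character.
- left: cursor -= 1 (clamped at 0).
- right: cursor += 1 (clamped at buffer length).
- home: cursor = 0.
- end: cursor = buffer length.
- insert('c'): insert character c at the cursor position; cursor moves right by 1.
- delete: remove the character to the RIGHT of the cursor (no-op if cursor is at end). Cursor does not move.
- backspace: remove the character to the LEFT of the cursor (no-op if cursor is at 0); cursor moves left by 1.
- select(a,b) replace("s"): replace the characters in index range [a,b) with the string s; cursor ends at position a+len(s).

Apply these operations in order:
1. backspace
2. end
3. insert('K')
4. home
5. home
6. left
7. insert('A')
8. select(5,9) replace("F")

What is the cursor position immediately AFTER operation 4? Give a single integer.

After op 1 (backspace): buf='OHIZDER' cursor=0
After op 2 (end): buf='OHIZDER' cursor=7
After op 3 (insert('K')): buf='OHIZDERK' cursor=8
After op 4 (home): buf='OHIZDERK' cursor=0

Answer: 0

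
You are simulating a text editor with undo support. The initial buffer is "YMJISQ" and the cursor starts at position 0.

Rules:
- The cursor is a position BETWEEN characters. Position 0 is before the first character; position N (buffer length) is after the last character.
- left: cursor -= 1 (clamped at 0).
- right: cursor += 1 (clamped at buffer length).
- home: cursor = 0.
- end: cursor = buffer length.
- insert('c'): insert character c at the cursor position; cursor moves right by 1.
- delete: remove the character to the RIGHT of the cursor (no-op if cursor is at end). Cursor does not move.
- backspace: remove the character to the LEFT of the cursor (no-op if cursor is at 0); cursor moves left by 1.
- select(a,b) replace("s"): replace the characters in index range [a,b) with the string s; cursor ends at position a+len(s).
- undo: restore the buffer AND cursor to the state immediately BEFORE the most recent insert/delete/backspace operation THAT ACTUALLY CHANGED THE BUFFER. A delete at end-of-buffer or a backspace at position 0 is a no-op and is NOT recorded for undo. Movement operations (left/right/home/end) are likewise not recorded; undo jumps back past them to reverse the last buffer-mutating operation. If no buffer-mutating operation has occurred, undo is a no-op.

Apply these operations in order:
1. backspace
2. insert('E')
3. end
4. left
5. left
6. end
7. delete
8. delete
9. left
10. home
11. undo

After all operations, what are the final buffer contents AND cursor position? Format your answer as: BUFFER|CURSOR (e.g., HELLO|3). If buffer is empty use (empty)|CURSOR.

Answer: YMJISQ|0

Derivation:
After op 1 (backspace): buf='YMJISQ' cursor=0
After op 2 (insert('E')): buf='EYMJISQ' cursor=1
After op 3 (end): buf='EYMJISQ' cursor=7
After op 4 (left): buf='EYMJISQ' cursor=6
After op 5 (left): buf='EYMJISQ' cursor=5
After op 6 (end): buf='EYMJISQ' cursor=7
After op 7 (delete): buf='EYMJISQ' cursor=7
After op 8 (delete): buf='EYMJISQ' cursor=7
After op 9 (left): buf='EYMJISQ' cursor=6
After op 10 (home): buf='EYMJISQ' cursor=0
After op 11 (undo): buf='YMJISQ' cursor=0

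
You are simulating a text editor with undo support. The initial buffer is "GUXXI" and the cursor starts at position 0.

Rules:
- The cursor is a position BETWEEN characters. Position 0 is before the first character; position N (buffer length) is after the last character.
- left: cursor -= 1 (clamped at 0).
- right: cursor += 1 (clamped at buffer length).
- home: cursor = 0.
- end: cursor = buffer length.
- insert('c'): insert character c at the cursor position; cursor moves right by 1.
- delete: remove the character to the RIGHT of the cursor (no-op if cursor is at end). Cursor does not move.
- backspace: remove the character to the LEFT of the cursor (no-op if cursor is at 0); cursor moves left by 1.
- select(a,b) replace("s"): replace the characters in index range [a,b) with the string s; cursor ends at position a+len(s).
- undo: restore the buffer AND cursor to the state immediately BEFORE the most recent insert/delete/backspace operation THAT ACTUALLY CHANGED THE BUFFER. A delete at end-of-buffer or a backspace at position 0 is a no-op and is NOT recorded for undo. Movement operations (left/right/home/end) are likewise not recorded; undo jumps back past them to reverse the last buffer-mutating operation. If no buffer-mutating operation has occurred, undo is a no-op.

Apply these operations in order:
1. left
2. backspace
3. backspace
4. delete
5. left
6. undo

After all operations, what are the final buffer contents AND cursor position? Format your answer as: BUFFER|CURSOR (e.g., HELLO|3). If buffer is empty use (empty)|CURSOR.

Answer: GUXXI|0

Derivation:
After op 1 (left): buf='GUXXI' cursor=0
After op 2 (backspace): buf='GUXXI' cursor=0
After op 3 (backspace): buf='GUXXI' cursor=0
After op 4 (delete): buf='UXXI' cursor=0
After op 5 (left): buf='UXXI' cursor=0
After op 6 (undo): buf='GUXXI' cursor=0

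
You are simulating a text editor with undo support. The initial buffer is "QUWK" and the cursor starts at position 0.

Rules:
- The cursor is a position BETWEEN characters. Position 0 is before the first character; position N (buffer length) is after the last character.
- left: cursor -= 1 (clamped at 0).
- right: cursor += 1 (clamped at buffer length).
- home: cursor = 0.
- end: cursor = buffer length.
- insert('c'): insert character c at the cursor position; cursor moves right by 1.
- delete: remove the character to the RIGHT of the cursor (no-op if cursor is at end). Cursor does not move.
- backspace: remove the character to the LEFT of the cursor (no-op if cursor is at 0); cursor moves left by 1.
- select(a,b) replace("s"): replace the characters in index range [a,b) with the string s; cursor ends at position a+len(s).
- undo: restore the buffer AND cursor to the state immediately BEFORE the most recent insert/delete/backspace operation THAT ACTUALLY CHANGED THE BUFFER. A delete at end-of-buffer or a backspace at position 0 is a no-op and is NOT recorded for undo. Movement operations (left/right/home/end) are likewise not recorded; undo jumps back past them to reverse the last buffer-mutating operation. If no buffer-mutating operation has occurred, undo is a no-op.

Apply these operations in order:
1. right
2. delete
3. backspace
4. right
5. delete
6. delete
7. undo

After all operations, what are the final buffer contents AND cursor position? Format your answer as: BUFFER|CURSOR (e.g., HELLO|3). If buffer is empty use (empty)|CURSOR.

After op 1 (right): buf='QUWK' cursor=1
After op 2 (delete): buf='QWK' cursor=1
After op 3 (backspace): buf='WK' cursor=0
After op 4 (right): buf='WK' cursor=1
After op 5 (delete): buf='W' cursor=1
After op 6 (delete): buf='W' cursor=1
After op 7 (undo): buf='WK' cursor=1

Answer: WK|1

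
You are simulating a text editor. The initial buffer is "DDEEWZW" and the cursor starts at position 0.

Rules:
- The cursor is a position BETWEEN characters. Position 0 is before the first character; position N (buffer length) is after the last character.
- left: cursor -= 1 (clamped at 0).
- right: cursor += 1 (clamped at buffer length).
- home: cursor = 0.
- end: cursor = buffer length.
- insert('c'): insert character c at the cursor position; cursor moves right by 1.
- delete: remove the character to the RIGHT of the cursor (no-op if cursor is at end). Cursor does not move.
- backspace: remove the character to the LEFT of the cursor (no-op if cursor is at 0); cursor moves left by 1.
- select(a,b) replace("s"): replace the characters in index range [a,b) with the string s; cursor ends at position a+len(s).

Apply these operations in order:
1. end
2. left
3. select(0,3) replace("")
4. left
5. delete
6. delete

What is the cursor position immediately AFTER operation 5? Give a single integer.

After op 1 (end): buf='DDEEWZW' cursor=7
After op 2 (left): buf='DDEEWZW' cursor=6
After op 3 (select(0,3) replace("")): buf='EWZW' cursor=0
After op 4 (left): buf='EWZW' cursor=0
After op 5 (delete): buf='WZW' cursor=0

Answer: 0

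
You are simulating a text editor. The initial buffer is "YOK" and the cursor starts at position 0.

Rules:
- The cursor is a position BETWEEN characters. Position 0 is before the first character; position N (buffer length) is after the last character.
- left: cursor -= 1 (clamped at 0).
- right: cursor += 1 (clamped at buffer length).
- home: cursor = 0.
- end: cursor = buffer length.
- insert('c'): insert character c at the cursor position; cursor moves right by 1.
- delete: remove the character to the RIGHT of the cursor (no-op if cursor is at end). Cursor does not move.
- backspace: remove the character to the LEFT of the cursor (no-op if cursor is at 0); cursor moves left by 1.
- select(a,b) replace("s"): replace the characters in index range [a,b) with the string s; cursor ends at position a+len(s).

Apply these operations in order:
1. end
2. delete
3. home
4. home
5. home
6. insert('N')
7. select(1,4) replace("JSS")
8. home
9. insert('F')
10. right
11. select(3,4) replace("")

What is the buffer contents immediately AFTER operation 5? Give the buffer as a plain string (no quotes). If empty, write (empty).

After op 1 (end): buf='YOK' cursor=3
After op 2 (delete): buf='YOK' cursor=3
After op 3 (home): buf='YOK' cursor=0
After op 4 (home): buf='YOK' cursor=0
After op 5 (home): buf='YOK' cursor=0

Answer: YOK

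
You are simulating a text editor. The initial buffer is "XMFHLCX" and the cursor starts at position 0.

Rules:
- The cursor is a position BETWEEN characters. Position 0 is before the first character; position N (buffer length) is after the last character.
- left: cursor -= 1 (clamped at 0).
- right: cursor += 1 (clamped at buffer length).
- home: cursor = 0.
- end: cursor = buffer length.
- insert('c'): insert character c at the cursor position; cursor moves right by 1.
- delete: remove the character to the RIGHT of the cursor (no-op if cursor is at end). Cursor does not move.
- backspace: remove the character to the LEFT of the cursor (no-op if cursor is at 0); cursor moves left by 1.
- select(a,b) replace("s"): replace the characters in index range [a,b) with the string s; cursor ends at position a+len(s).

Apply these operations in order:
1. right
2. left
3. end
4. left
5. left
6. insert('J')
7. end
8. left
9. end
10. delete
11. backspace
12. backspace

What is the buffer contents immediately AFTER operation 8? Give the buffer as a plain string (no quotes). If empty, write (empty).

Answer: XMFHLJCX

Derivation:
After op 1 (right): buf='XMFHLCX' cursor=1
After op 2 (left): buf='XMFHLCX' cursor=0
After op 3 (end): buf='XMFHLCX' cursor=7
After op 4 (left): buf='XMFHLCX' cursor=6
After op 5 (left): buf='XMFHLCX' cursor=5
After op 6 (insert('J')): buf='XMFHLJCX' cursor=6
After op 7 (end): buf='XMFHLJCX' cursor=8
After op 8 (left): buf='XMFHLJCX' cursor=7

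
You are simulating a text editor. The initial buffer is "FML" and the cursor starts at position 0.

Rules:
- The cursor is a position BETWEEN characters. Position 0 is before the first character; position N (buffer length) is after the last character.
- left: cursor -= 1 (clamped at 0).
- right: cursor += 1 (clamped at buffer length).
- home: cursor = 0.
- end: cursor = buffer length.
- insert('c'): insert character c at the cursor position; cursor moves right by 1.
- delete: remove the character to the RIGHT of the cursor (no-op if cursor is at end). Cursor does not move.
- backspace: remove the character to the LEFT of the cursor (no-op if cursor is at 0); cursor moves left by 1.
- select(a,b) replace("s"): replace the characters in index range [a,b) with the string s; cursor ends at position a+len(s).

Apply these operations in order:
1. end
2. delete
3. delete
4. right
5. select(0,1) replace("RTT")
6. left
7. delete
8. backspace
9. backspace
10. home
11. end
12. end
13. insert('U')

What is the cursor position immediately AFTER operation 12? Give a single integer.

After op 1 (end): buf='FML' cursor=3
After op 2 (delete): buf='FML' cursor=3
After op 3 (delete): buf='FML' cursor=3
After op 4 (right): buf='FML' cursor=3
After op 5 (select(0,1) replace("RTT")): buf='RTTML' cursor=3
After op 6 (left): buf='RTTML' cursor=2
After op 7 (delete): buf='RTML' cursor=2
After op 8 (backspace): buf='RML' cursor=1
After op 9 (backspace): buf='ML' cursor=0
After op 10 (home): buf='ML' cursor=0
After op 11 (end): buf='ML' cursor=2
After op 12 (end): buf='ML' cursor=2

Answer: 2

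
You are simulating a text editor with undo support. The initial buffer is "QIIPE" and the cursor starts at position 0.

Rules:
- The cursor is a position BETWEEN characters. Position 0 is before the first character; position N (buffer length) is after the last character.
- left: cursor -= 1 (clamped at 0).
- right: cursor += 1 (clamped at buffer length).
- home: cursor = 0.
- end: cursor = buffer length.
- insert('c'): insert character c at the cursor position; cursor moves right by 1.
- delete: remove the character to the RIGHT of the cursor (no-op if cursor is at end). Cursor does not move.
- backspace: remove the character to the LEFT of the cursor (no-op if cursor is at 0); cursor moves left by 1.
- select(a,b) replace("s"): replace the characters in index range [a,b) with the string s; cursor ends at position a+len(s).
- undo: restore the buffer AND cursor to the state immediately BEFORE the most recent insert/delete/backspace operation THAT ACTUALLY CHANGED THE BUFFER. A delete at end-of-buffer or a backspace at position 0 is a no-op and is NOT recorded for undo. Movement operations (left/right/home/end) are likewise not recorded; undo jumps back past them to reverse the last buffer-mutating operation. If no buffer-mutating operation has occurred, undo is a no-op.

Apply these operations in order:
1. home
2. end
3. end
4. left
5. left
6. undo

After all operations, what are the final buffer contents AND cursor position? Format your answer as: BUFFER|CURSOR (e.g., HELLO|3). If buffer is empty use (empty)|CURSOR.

Answer: QIIPE|3

Derivation:
After op 1 (home): buf='QIIPE' cursor=0
After op 2 (end): buf='QIIPE' cursor=5
After op 3 (end): buf='QIIPE' cursor=5
After op 4 (left): buf='QIIPE' cursor=4
After op 5 (left): buf='QIIPE' cursor=3
After op 6 (undo): buf='QIIPE' cursor=3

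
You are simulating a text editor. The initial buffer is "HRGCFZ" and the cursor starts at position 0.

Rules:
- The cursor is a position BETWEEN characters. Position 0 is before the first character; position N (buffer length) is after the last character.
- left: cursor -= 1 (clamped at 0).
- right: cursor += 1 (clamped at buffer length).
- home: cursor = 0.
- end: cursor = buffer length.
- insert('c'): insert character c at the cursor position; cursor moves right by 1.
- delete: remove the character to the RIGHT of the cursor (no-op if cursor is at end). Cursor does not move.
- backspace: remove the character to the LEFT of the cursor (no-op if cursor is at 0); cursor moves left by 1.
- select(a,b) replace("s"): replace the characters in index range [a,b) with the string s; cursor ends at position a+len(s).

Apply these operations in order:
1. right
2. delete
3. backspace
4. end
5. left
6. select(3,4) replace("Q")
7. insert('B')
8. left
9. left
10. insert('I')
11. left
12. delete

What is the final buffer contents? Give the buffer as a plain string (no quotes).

Answer: GCFQB

Derivation:
After op 1 (right): buf='HRGCFZ' cursor=1
After op 2 (delete): buf='HGCFZ' cursor=1
After op 3 (backspace): buf='GCFZ' cursor=0
After op 4 (end): buf='GCFZ' cursor=4
After op 5 (left): buf='GCFZ' cursor=3
After op 6 (select(3,4) replace("Q")): buf='GCFQ' cursor=4
After op 7 (insert('B')): buf='GCFQB' cursor=5
After op 8 (left): buf='GCFQB' cursor=4
After op 9 (left): buf='GCFQB' cursor=3
After op 10 (insert('I')): buf='GCFIQB' cursor=4
After op 11 (left): buf='GCFIQB' cursor=3
After op 12 (delete): buf='GCFQB' cursor=3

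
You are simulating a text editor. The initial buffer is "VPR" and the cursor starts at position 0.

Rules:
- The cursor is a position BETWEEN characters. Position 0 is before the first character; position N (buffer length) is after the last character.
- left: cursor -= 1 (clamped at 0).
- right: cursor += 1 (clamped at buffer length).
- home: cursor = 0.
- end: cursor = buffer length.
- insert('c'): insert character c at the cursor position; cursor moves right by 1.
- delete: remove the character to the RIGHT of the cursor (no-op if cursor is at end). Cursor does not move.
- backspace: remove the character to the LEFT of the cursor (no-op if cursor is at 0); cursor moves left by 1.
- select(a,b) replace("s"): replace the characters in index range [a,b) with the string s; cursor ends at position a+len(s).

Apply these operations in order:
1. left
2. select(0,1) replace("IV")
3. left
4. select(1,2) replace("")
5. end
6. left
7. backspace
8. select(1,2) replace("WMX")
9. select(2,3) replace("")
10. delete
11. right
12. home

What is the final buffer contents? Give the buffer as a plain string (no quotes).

Answer: IW

Derivation:
After op 1 (left): buf='VPR' cursor=0
After op 2 (select(0,1) replace("IV")): buf='IVPR' cursor=2
After op 3 (left): buf='IVPR' cursor=1
After op 4 (select(1,2) replace("")): buf='IPR' cursor=1
After op 5 (end): buf='IPR' cursor=3
After op 6 (left): buf='IPR' cursor=2
After op 7 (backspace): buf='IR' cursor=1
After op 8 (select(1,2) replace("WMX")): buf='IWMX' cursor=4
After op 9 (select(2,3) replace("")): buf='IWX' cursor=2
After op 10 (delete): buf='IW' cursor=2
After op 11 (right): buf='IW' cursor=2
After op 12 (home): buf='IW' cursor=0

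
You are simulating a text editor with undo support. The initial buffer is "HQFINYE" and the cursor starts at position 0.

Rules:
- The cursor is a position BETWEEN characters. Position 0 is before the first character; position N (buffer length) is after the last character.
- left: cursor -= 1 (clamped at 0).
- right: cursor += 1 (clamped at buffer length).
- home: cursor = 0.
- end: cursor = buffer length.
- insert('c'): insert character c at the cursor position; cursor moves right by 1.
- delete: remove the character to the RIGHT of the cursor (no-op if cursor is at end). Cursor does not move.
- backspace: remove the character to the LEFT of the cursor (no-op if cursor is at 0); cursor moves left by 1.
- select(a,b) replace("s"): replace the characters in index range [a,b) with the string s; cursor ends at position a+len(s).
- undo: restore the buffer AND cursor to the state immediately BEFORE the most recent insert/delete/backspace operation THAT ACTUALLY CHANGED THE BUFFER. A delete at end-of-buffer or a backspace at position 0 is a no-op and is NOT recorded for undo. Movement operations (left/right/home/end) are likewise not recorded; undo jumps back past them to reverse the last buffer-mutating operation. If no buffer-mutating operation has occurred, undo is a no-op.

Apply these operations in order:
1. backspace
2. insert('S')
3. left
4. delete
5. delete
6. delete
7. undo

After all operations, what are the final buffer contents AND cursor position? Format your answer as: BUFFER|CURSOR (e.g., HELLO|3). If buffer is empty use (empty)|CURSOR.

Answer: QFINYE|0

Derivation:
After op 1 (backspace): buf='HQFINYE' cursor=0
After op 2 (insert('S')): buf='SHQFINYE' cursor=1
After op 3 (left): buf='SHQFINYE' cursor=0
After op 4 (delete): buf='HQFINYE' cursor=0
After op 5 (delete): buf='QFINYE' cursor=0
After op 6 (delete): buf='FINYE' cursor=0
After op 7 (undo): buf='QFINYE' cursor=0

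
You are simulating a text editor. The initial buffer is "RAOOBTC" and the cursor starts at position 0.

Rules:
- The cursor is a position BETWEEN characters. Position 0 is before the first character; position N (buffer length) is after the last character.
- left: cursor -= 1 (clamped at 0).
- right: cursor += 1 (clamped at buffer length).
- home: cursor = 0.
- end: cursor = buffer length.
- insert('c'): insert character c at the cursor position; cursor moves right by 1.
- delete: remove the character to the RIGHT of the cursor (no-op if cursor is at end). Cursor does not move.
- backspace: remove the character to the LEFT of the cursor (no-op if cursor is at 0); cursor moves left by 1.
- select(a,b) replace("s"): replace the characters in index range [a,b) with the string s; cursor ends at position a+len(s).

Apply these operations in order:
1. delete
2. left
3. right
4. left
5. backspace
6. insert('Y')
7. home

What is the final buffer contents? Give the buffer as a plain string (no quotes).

Answer: YAOOBTC

Derivation:
After op 1 (delete): buf='AOOBTC' cursor=0
After op 2 (left): buf='AOOBTC' cursor=0
After op 3 (right): buf='AOOBTC' cursor=1
After op 4 (left): buf='AOOBTC' cursor=0
After op 5 (backspace): buf='AOOBTC' cursor=0
After op 6 (insert('Y')): buf='YAOOBTC' cursor=1
After op 7 (home): buf='YAOOBTC' cursor=0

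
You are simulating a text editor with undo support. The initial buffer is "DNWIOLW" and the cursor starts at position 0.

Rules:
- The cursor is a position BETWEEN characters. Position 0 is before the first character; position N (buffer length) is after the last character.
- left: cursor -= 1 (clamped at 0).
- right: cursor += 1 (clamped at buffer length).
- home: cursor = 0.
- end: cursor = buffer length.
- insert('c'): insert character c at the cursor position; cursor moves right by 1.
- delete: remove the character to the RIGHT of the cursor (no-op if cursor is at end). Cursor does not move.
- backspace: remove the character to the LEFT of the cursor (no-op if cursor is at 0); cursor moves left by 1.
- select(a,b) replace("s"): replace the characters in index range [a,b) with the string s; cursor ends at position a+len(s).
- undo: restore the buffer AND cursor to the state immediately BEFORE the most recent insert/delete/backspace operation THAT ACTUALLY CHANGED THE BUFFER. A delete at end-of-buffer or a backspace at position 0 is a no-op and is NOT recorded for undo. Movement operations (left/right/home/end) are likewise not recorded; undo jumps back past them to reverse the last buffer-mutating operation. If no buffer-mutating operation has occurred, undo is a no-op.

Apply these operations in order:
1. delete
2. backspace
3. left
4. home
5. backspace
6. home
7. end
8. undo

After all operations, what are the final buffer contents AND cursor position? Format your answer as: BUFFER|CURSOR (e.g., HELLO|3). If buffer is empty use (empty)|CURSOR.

Answer: DNWIOLW|0

Derivation:
After op 1 (delete): buf='NWIOLW' cursor=0
After op 2 (backspace): buf='NWIOLW' cursor=0
After op 3 (left): buf='NWIOLW' cursor=0
After op 4 (home): buf='NWIOLW' cursor=0
After op 5 (backspace): buf='NWIOLW' cursor=0
After op 6 (home): buf='NWIOLW' cursor=0
After op 7 (end): buf='NWIOLW' cursor=6
After op 8 (undo): buf='DNWIOLW' cursor=0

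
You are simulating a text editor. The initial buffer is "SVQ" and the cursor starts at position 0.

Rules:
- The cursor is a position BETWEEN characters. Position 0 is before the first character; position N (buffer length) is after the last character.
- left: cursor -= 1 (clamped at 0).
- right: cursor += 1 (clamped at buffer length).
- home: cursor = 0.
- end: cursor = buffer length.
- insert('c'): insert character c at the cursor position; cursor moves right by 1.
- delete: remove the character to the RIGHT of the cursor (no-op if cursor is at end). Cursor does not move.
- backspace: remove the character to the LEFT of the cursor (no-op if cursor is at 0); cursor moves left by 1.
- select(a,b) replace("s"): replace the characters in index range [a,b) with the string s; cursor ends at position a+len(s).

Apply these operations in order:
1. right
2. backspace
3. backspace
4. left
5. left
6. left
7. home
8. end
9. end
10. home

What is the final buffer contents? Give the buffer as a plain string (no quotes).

After op 1 (right): buf='SVQ' cursor=1
After op 2 (backspace): buf='VQ' cursor=0
After op 3 (backspace): buf='VQ' cursor=0
After op 4 (left): buf='VQ' cursor=0
After op 5 (left): buf='VQ' cursor=0
After op 6 (left): buf='VQ' cursor=0
After op 7 (home): buf='VQ' cursor=0
After op 8 (end): buf='VQ' cursor=2
After op 9 (end): buf='VQ' cursor=2
After op 10 (home): buf='VQ' cursor=0

Answer: VQ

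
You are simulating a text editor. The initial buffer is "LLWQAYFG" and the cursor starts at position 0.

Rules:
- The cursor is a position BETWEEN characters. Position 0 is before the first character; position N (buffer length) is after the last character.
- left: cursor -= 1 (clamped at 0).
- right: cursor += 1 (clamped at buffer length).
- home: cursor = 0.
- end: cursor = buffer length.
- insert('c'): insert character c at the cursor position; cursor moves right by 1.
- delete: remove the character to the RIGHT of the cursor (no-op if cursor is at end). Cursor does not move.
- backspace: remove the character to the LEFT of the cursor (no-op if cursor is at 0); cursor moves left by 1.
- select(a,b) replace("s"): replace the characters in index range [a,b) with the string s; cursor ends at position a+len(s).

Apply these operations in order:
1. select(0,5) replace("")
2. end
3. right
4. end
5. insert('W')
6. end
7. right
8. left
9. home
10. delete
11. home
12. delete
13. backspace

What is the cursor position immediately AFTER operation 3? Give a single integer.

Answer: 3

Derivation:
After op 1 (select(0,5) replace("")): buf='YFG' cursor=0
After op 2 (end): buf='YFG' cursor=3
After op 3 (right): buf='YFG' cursor=3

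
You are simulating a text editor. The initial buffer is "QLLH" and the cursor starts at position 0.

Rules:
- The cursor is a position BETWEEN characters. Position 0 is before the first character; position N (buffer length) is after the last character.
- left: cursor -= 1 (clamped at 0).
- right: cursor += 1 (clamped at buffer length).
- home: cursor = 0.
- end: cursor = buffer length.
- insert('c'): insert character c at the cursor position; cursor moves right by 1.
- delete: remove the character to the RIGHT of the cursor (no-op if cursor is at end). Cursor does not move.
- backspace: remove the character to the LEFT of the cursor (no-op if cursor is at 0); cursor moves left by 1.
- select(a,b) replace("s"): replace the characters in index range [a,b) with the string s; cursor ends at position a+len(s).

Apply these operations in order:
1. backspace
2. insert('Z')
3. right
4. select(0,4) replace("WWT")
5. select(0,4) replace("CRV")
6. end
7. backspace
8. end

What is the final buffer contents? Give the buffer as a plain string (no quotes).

After op 1 (backspace): buf='QLLH' cursor=0
After op 2 (insert('Z')): buf='ZQLLH' cursor=1
After op 3 (right): buf='ZQLLH' cursor=2
After op 4 (select(0,4) replace("WWT")): buf='WWTH' cursor=3
After op 5 (select(0,4) replace("CRV")): buf='CRV' cursor=3
After op 6 (end): buf='CRV' cursor=3
After op 7 (backspace): buf='CR' cursor=2
After op 8 (end): buf='CR' cursor=2

Answer: CR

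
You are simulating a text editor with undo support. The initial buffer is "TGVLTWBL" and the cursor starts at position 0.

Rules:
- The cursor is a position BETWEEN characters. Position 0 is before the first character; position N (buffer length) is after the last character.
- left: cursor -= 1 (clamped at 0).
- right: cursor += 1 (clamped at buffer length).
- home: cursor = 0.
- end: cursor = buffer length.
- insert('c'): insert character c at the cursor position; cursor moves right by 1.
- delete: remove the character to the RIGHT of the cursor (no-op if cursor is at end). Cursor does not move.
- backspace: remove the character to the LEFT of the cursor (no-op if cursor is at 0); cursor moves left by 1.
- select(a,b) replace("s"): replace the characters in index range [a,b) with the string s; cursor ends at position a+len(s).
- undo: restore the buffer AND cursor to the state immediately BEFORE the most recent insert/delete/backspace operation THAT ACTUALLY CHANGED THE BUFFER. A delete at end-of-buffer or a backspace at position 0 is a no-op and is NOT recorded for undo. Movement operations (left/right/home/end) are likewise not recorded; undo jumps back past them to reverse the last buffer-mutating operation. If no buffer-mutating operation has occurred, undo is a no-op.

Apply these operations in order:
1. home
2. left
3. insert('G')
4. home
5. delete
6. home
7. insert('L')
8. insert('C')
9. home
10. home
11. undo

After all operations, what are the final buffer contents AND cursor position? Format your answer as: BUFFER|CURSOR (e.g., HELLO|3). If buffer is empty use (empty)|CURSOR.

After op 1 (home): buf='TGVLTWBL' cursor=0
After op 2 (left): buf='TGVLTWBL' cursor=0
After op 3 (insert('G')): buf='GTGVLTWBL' cursor=1
After op 4 (home): buf='GTGVLTWBL' cursor=0
After op 5 (delete): buf='TGVLTWBL' cursor=0
After op 6 (home): buf='TGVLTWBL' cursor=0
After op 7 (insert('L')): buf='LTGVLTWBL' cursor=1
After op 8 (insert('C')): buf='LCTGVLTWBL' cursor=2
After op 9 (home): buf='LCTGVLTWBL' cursor=0
After op 10 (home): buf='LCTGVLTWBL' cursor=0
After op 11 (undo): buf='LTGVLTWBL' cursor=1

Answer: LTGVLTWBL|1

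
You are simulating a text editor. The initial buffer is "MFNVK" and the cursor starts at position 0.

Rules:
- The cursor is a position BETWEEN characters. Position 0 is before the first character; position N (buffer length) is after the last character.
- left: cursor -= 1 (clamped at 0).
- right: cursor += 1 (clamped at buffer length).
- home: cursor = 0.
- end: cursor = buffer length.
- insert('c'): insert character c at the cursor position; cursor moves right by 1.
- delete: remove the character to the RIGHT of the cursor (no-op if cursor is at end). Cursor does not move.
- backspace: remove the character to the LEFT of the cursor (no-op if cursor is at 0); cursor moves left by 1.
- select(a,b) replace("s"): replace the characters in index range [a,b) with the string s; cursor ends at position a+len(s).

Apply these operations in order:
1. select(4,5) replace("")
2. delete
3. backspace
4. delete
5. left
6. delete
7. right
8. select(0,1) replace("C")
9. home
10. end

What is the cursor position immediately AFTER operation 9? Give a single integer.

After op 1 (select(4,5) replace("")): buf='MFNV' cursor=4
After op 2 (delete): buf='MFNV' cursor=4
After op 3 (backspace): buf='MFN' cursor=3
After op 4 (delete): buf='MFN' cursor=3
After op 5 (left): buf='MFN' cursor=2
After op 6 (delete): buf='MF' cursor=2
After op 7 (right): buf='MF' cursor=2
After op 8 (select(0,1) replace("C")): buf='CF' cursor=1
After op 9 (home): buf='CF' cursor=0

Answer: 0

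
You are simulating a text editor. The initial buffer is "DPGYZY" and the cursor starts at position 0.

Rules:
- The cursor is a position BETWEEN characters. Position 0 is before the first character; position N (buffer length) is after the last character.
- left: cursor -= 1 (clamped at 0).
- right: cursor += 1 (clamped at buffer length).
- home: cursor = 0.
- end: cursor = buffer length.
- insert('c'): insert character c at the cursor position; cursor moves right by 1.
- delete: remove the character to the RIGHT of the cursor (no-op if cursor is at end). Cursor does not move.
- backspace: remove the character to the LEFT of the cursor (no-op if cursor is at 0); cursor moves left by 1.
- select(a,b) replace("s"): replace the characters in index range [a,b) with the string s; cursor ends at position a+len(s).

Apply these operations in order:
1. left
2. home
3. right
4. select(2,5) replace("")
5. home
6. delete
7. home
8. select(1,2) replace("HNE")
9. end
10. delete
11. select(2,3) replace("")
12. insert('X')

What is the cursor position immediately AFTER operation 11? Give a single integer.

After op 1 (left): buf='DPGYZY' cursor=0
After op 2 (home): buf='DPGYZY' cursor=0
After op 3 (right): buf='DPGYZY' cursor=1
After op 4 (select(2,5) replace("")): buf='DPY' cursor=2
After op 5 (home): buf='DPY' cursor=0
After op 6 (delete): buf='PY' cursor=0
After op 7 (home): buf='PY' cursor=0
After op 8 (select(1,2) replace("HNE")): buf='PHNE' cursor=4
After op 9 (end): buf='PHNE' cursor=4
After op 10 (delete): buf='PHNE' cursor=4
After op 11 (select(2,3) replace("")): buf='PHE' cursor=2

Answer: 2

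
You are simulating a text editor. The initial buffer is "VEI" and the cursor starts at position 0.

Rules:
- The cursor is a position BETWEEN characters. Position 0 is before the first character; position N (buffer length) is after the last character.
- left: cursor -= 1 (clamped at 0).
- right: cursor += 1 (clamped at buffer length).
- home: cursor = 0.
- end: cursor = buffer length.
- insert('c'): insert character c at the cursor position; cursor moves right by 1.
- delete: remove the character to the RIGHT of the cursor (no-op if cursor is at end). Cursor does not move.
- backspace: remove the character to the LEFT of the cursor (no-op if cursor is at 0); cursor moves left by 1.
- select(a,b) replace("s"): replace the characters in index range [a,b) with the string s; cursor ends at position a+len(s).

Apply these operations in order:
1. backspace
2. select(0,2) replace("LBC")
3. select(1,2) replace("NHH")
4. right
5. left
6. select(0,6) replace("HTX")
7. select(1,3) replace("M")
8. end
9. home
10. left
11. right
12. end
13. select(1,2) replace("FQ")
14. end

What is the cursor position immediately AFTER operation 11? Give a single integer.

After op 1 (backspace): buf='VEI' cursor=0
After op 2 (select(0,2) replace("LBC")): buf='LBCI' cursor=3
After op 3 (select(1,2) replace("NHH")): buf='LNHHCI' cursor=4
After op 4 (right): buf='LNHHCI' cursor=5
After op 5 (left): buf='LNHHCI' cursor=4
After op 6 (select(0,6) replace("HTX")): buf='HTX' cursor=3
After op 7 (select(1,3) replace("M")): buf='HM' cursor=2
After op 8 (end): buf='HM' cursor=2
After op 9 (home): buf='HM' cursor=0
After op 10 (left): buf='HM' cursor=0
After op 11 (right): buf='HM' cursor=1

Answer: 1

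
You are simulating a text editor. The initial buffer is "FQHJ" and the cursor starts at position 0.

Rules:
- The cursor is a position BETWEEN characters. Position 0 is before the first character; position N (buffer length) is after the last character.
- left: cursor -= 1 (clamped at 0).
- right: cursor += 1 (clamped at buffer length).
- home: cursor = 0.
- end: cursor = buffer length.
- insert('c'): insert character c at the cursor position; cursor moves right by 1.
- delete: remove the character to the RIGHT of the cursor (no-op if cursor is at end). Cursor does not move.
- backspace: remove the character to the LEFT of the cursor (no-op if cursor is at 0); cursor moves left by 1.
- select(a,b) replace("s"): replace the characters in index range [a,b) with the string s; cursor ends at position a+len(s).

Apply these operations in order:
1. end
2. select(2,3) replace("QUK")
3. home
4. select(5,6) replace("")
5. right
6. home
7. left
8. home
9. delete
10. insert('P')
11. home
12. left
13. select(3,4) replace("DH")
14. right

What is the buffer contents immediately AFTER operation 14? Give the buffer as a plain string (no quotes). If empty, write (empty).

After op 1 (end): buf='FQHJ' cursor=4
After op 2 (select(2,3) replace("QUK")): buf='FQQUKJ' cursor=5
After op 3 (home): buf='FQQUKJ' cursor=0
After op 4 (select(5,6) replace("")): buf='FQQUK' cursor=5
After op 5 (right): buf='FQQUK' cursor=5
After op 6 (home): buf='FQQUK' cursor=0
After op 7 (left): buf='FQQUK' cursor=0
After op 8 (home): buf='FQQUK' cursor=0
After op 9 (delete): buf='QQUK' cursor=0
After op 10 (insert('P')): buf='PQQUK' cursor=1
After op 11 (home): buf='PQQUK' cursor=0
After op 12 (left): buf='PQQUK' cursor=0
After op 13 (select(3,4) replace("DH")): buf='PQQDHK' cursor=5
After op 14 (right): buf='PQQDHK' cursor=6

Answer: PQQDHK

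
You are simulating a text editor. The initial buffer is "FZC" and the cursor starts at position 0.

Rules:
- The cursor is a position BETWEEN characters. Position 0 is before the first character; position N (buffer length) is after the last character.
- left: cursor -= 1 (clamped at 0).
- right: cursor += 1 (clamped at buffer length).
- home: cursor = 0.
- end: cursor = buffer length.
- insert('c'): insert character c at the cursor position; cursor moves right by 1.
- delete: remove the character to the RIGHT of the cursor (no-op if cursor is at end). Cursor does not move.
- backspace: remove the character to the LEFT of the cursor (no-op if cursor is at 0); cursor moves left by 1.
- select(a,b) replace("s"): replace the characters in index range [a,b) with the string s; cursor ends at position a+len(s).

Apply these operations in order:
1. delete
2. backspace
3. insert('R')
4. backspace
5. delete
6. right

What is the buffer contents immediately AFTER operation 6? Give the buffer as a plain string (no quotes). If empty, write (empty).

Answer: C

Derivation:
After op 1 (delete): buf='ZC' cursor=0
After op 2 (backspace): buf='ZC' cursor=0
After op 3 (insert('R')): buf='RZC' cursor=1
After op 4 (backspace): buf='ZC' cursor=0
After op 5 (delete): buf='C' cursor=0
After op 6 (right): buf='C' cursor=1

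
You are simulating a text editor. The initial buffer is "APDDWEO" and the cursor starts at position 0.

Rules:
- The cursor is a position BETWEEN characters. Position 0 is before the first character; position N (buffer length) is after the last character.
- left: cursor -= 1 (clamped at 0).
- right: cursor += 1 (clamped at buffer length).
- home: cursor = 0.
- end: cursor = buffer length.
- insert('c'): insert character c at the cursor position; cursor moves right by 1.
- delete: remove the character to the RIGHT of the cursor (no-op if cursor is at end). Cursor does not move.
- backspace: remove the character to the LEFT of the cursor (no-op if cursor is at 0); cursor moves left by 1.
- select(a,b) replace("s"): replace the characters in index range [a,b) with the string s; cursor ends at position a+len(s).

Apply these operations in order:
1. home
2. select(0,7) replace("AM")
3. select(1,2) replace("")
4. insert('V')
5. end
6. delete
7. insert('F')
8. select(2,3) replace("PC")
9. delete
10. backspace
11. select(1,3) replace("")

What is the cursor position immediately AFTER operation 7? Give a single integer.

After op 1 (home): buf='APDDWEO' cursor=0
After op 2 (select(0,7) replace("AM")): buf='AM' cursor=2
After op 3 (select(1,2) replace("")): buf='A' cursor=1
After op 4 (insert('V')): buf='AV' cursor=2
After op 5 (end): buf='AV' cursor=2
After op 6 (delete): buf='AV' cursor=2
After op 7 (insert('F')): buf='AVF' cursor=3

Answer: 3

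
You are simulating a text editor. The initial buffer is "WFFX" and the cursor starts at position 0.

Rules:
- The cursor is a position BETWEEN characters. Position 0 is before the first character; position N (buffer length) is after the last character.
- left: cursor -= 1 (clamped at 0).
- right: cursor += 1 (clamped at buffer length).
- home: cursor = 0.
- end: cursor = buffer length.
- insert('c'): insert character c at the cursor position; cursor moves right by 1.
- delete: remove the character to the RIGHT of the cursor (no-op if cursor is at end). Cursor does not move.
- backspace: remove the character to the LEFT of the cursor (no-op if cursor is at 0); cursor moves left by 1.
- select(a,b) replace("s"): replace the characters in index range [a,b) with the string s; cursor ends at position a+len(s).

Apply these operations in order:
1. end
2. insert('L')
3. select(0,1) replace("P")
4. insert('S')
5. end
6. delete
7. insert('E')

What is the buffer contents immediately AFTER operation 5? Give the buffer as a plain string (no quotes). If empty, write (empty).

Answer: PSFFXL

Derivation:
After op 1 (end): buf='WFFX' cursor=4
After op 2 (insert('L')): buf='WFFXL' cursor=5
After op 3 (select(0,1) replace("P")): buf='PFFXL' cursor=1
After op 4 (insert('S')): buf='PSFFXL' cursor=2
After op 5 (end): buf='PSFFXL' cursor=6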